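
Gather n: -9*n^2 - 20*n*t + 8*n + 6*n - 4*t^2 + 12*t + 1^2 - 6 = -9*n^2 + n*(14 - 20*t) - 4*t^2 + 12*t - 5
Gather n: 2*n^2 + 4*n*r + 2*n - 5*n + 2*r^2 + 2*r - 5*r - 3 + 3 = 2*n^2 + n*(4*r - 3) + 2*r^2 - 3*r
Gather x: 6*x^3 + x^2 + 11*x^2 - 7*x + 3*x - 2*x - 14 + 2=6*x^3 + 12*x^2 - 6*x - 12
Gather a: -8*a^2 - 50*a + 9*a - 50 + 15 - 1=-8*a^2 - 41*a - 36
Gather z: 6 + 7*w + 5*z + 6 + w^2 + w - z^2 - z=w^2 + 8*w - z^2 + 4*z + 12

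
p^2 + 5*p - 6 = (p - 1)*(p + 6)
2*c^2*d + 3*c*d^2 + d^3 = d*(c + d)*(2*c + d)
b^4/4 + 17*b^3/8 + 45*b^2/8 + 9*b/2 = b*(b/4 + 1)*(b + 3/2)*(b + 3)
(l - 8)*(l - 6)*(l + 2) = l^3 - 12*l^2 + 20*l + 96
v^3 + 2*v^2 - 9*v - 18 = (v - 3)*(v + 2)*(v + 3)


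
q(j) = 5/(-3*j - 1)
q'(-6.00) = 0.05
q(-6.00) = 0.29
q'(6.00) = 0.04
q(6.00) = -0.26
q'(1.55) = 0.47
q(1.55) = -0.88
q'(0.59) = 1.95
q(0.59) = -1.81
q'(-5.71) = 0.06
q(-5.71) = 0.31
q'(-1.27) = 1.90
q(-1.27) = 1.78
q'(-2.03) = 0.58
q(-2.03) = 0.98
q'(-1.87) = 0.71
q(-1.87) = 1.08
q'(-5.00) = 0.08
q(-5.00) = 0.36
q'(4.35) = 0.08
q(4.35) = -0.36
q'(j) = 15/(-3*j - 1)^2 = 15/(3*j + 1)^2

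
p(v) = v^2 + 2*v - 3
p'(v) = 2*v + 2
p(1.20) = 0.84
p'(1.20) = 4.40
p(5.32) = 35.94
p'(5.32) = 12.64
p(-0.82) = -3.97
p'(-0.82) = 0.36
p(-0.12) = -3.23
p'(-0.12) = 1.76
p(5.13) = 33.58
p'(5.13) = 12.26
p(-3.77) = 3.67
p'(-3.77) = -5.54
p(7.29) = 64.72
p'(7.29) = 16.58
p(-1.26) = -3.93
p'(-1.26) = -0.52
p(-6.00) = 21.00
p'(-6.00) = -10.00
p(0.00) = -3.00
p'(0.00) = 2.00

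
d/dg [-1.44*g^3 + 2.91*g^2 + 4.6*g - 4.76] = -4.32*g^2 + 5.82*g + 4.6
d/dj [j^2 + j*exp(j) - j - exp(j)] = j*exp(j) + 2*j - 1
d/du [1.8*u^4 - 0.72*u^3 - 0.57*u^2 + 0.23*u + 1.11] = 7.2*u^3 - 2.16*u^2 - 1.14*u + 0.23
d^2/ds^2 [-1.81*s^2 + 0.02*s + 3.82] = -3.62000000000000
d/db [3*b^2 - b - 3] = 6*b - 1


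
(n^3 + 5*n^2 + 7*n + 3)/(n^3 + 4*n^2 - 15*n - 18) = (n^2 + 4*n + 3)/(n^2 + 3*n - 18)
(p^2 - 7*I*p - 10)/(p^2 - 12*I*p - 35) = (p - 2*I)/(p - 7*I)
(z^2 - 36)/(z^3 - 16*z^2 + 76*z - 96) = (z + 6)/(z^2 - 10*z + 16)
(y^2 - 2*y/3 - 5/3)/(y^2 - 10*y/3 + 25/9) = 3*(y + 1)/(3*y - 5)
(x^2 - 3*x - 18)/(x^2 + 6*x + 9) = (x - 6)/(x + 3)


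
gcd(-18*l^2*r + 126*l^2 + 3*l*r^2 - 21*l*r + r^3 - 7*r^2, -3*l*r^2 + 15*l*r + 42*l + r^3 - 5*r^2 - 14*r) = -3*l*r + 21*l + r^2 - 7*r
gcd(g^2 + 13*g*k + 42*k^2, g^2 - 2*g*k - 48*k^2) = g + 6*k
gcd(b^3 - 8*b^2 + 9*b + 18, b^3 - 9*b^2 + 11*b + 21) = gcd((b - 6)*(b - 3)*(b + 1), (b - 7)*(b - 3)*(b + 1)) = b^2 - 2*b - 3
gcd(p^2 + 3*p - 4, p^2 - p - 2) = 1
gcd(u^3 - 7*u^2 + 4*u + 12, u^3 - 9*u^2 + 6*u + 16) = u^2 - u - 2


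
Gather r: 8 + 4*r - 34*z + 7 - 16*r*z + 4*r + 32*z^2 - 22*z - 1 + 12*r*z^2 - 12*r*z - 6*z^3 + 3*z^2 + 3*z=r*(12*z^2 - 28*z + 8) - 6*z^3 + 35*z^2 - 53*z + 14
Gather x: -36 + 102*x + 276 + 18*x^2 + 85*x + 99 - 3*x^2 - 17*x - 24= 15*x^2 + 170*x + 315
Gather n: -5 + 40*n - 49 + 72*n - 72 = 112*n - 126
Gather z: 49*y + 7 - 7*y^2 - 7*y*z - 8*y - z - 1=-7*y^2 + 41*y + z*(-7*y - 1) + 6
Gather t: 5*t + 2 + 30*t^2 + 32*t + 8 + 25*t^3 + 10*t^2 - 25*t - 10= 25*t^3 + 40*t^2 + 12*t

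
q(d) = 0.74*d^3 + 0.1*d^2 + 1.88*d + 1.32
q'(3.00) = 22.46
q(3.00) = 27.84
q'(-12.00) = 319.16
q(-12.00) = -1285.56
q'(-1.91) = 9.60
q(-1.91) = -7.06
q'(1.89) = 10.19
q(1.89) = 10.23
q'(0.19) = 2.00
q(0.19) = 1.69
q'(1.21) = 5.37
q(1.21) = 5.05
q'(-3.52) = 28.68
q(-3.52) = -36.33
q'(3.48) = 29.46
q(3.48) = 40.26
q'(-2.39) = 14.08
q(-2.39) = -12.70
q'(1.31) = 5.95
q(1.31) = 5.62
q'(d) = 2.22*d^2 + 0.2*d + 1.88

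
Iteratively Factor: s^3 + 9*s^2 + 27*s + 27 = (s + 3)*(s^2 + 6*s + 9) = (s + 3)^2*(s + 3)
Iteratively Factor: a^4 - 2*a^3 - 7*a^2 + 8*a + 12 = (a - 3)*(a^3 + a^2 - 4*a - 4) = (a - 3)*(a + 2)*(a^2 - a - 2) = (a - 3)*(a - 2)*(a + 2)*(a + 1)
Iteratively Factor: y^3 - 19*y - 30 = (y + 2)*(y^2 - 2*y - 15) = (y + 2)*(y + 3)*(y - 5)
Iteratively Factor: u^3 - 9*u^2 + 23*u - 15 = (u - 1)*(u^2 - 8*u + 15) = (u - 5)*(u - 1)*(u - 3)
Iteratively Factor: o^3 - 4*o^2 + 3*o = (o)*(o^2 - 4*o + 3) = o*(o - 1)*(o - 3)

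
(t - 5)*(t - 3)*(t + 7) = t^3 - t^2 - 41*t + 105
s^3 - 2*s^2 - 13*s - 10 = (s - 5)*(s + 1)*(s + 2)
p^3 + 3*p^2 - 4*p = p*(p - 1)*(p + 4)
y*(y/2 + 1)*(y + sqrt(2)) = y^3/2 + sqrt(2)*y^2/2 + y^2 + sqrt(2)*y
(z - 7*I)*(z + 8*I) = z^2 + I*z + 56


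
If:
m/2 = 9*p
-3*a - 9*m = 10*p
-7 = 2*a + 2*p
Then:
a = -602/169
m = 189/169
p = 21/338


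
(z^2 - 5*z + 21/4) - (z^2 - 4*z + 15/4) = 3/2 - z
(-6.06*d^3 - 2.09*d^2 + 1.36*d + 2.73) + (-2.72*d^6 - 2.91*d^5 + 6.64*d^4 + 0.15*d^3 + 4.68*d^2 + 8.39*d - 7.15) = -2.72*d^6 - 2.91*d^5 + 6.64*d^4 - 5.91*d^3 + 2.59*d^2 + 9.75*d - 4.42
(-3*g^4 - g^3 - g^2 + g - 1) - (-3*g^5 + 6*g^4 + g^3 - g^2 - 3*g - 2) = 3*g^5 - 9*g^4 - 2*g^3 + 4*g + 1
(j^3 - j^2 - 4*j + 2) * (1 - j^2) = -j^5 + j^4 + 5*j^3 - 3*j^2 - 4*j + 2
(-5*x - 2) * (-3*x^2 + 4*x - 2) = 15*x^3 - 14*x^2 + 2*x + 4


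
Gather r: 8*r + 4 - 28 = 8*r - 24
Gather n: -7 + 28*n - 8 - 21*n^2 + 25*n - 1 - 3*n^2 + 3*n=-24*n^2 + 56*n - 16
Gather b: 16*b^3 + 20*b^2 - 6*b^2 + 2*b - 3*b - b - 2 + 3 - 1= 16*b^3 + 14*b^2 - 2*b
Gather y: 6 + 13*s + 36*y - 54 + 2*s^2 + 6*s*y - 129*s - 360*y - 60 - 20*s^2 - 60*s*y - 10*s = -18*s^2 - 126*s + y*(-54*s - 324) - 108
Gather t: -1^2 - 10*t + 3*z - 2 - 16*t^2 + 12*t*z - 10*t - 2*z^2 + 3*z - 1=-16*t^2 + t*(12*z - 20) - 2*z^2 + 6*z - 4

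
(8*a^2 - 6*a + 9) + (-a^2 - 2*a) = 7*a^2 - 8*a + 9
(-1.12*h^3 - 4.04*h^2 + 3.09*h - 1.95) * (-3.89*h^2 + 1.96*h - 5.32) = 4.3568*h^5 + 13.5204*h^4 - 13.9801*h^3 + 35.1347*h^2 - 20.2608*h + 10.374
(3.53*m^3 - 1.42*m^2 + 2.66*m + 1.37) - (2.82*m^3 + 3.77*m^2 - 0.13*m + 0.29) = 0.71*m^3 - 5.19*m^2 + 2.79*m + 1.08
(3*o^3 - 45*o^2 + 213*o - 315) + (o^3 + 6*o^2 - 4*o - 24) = 4*o^3 - 39*o^2 + 209*o - 339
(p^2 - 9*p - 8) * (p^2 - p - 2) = p^4 - 10*p^3 - p^2 + 26*p + 16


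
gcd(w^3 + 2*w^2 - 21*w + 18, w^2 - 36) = w + 6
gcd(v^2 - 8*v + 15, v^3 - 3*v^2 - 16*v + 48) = v - 3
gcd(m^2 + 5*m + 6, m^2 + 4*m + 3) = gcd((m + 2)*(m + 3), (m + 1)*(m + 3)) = m + 3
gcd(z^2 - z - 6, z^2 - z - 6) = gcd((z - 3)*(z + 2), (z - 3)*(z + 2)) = z^2 - z - 6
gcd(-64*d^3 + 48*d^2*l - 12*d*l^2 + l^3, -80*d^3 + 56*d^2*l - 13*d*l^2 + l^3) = 16*d^2 - 8*d*l + l^2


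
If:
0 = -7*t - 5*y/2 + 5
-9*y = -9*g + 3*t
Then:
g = 37*y/42 + 5/21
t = 5/7 - 5*y/14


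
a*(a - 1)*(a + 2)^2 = a^4 + 3*a^3 - 4*a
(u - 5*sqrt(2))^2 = u^2 - 10*sqrt(2)*u + 50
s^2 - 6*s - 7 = (s - 7)*(s + 1)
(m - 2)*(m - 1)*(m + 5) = m^3 + 2*m^2 - 13*m + 10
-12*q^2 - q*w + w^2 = (-4*q + w)*(3*q + w)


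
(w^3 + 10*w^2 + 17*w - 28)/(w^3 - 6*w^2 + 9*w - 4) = (w^2 + 11*w + 28)/(w^2 - 5*w + 4)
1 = 1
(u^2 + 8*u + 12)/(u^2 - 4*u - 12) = (u + 6)/(u - 6)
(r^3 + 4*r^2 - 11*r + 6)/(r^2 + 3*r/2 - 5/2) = 2*(r^2 + 5*r - 6)/(2*r + 5)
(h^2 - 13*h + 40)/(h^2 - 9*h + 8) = (h - 5)/(h - 1)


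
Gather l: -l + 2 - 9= -l - 7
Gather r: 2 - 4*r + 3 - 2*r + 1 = 6 - 6*r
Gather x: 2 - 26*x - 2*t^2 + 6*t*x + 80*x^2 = -2*t^2 + 80*x^2 + x*(6*t - 26) + 2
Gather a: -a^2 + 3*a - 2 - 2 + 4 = -a^2 + 3*a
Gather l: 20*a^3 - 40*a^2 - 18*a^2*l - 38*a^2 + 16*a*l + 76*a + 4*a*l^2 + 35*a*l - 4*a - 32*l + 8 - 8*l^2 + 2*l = 20*a^3 - 78*a^2 + 72*a + l^2*(4*a - 8) + l*(-18*a^2 + 51*a - 30) + 8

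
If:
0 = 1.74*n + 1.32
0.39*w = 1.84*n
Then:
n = -0.76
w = -3.58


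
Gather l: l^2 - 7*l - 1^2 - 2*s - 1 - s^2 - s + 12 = l^2 - 7*l - s^2 - 3*s + 10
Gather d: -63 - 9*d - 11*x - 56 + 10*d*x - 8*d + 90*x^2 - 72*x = d*(10*x - 17) + 90*x^2 - 83*x - 119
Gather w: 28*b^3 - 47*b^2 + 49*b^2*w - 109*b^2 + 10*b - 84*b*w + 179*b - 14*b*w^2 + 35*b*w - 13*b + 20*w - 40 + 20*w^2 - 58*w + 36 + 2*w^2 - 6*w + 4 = 28*b^3 - 156*b^2 + 176*b + w^2*(22 - 14*b) + w*(49*b^2 - 49*b - 44)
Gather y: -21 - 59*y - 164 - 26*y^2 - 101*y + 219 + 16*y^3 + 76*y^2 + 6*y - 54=16*y^3 + 50*y^2 - 154*y - 20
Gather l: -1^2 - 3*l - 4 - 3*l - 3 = -6*l - 8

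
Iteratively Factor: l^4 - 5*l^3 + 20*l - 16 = (l - 4)*(l^3 - l^2 - 4*l + 4) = (l - 4)*(l - 1)*(l^2 - 4) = (l - 4)*(l - 1)*(l + 2)*(l - 2)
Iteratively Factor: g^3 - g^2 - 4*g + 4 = (g - 1)*(g^2 - 4) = (g - 1)*(g + 2)*(g - 2)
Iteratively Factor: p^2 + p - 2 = (p - 1)*(p + 2)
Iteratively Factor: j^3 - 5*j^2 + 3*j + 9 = (j - 3)*(j^2 - 2*j - 3) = (j - 3)^2*(j + 1)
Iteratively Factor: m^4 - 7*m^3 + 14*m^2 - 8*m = (m - 1)*(m^3 - 6*m^2 + 8*m) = (m - 2)*(m - 1)*(m^2 - 4*m) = m*(m - 2)*(m - 1)*(m - 4)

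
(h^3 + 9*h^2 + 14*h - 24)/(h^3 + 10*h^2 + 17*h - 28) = (h + 6)/(h + 7)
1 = 1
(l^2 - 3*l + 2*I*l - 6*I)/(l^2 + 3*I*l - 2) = (l - 3)/(l + I)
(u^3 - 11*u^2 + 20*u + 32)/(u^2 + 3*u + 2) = (u^2 - 12*u + 32)/(u + 2)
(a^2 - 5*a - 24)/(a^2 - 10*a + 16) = (a + 3)/(a - 2)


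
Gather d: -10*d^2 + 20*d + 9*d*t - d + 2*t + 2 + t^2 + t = -10*d^2 + d*(9*t + 19) + t^2 + 3*t + 2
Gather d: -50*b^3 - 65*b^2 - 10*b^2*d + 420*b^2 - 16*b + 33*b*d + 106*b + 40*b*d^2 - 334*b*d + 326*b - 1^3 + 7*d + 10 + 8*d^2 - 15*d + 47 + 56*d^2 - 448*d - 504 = -50*b^3 + 355*b^2 + 416*b + d^2*(40*b + 64) + d*(-10*b^2 - 301*b - 456) - 448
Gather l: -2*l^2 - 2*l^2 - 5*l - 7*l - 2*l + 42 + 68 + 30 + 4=-4*l^2 - 14*l + 144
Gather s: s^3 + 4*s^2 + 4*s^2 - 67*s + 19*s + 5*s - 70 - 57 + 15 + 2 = s^3 + 8*s^2 - 43*s - 110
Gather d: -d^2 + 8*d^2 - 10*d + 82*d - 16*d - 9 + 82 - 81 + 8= 7*d^2 + 56*d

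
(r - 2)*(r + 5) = r^2 + 3*r - 10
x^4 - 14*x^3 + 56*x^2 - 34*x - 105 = (x - 7)*(x - 5)*(x - 3)*(x + 1)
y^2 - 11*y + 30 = (y - 6)*(y - 5)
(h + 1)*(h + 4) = h^2 + 5*h + 4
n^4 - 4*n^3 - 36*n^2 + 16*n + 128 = (n - 8)*(n - 2)*(n + 2)*(n + 4)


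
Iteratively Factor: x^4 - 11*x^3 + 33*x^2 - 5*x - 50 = (x - 5)*(x^3 - 6*x^2 + 3*x + 10) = (x - 5)*(x + 1)*(x^2 - 7*x + 10) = (x - 5)*(x - 2)*(x + 1)*(x - 5)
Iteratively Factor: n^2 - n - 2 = (n - 2)*(n + 1)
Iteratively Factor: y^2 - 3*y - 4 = (y + 1)*(y - 4)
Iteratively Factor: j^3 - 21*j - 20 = (j + 1)*(j^2 - j - 20) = (j + 1)*(j + 4)*(j - 5)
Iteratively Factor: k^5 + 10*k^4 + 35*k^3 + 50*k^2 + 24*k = (k + 2)*(k^4 + 8*k^3 + 19*k^2 + 12*k) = (k + 1)*(k + 2)*(k^3 + 7*k^2 + 12*k) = (k + 1)*(k + 2)*(k + 3)*(k^2 + 4*k) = (k + 1)*(k + 2)*(k + 3)*(k + 4)*(k)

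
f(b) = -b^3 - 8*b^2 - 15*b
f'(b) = -3*b^2 - 16*b - 15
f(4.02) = -254.55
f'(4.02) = -127.80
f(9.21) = -1597.97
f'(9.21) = -416.83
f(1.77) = -57.16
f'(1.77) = -52.72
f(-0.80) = 7.39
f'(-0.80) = -4.12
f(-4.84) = -1.42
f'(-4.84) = -7.84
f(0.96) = -22.66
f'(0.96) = -33.12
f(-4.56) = -3.13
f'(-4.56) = -4.42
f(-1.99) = 6.05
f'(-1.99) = 4.96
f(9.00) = -1512.00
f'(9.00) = -402.00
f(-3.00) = 0.00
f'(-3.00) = 6.00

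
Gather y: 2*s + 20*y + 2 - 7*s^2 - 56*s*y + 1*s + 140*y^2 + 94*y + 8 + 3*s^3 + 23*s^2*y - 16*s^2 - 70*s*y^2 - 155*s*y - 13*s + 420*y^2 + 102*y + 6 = 3*s^3 - 23*s^2 - 10*s + y^2*(560 - 70*s) + y*(23*s^2 - 211*s + 216) + 16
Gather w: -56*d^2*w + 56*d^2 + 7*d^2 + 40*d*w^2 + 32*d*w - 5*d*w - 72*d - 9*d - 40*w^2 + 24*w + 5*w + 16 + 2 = 63*d^2 - 81*d + w^2*(40*d - 40) + w*(-56*d^2 + 27*d + 29) + 18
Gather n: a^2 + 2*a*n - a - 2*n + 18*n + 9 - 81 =a^2 - a + n*(2*a + 16) - 72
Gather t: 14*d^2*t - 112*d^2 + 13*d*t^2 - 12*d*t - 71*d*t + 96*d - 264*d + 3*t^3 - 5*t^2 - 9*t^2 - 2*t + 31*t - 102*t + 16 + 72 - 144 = -112*d^2 - 168*d + 3*t^3 + t^2*(13*d - 14) + t*(14*d^2 - 83*d - 73) - 56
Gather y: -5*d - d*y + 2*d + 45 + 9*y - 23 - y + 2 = -3*d + y*(8 - d) + 24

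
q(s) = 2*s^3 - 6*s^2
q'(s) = 6*s^2 - 12*s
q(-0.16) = -0.16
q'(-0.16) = 2.07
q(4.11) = 37.50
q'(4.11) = 52.03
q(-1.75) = -29.09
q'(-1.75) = 39.38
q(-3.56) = -166.28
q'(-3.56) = 118.76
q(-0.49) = -1.68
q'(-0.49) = 7.32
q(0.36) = -0.68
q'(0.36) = -3.54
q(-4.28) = -266.72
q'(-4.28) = 161.27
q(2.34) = -7.23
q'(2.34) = 4.77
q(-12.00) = -4320.00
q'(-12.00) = 1008.00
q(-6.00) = -648.00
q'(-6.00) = 288.00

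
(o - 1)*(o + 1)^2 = o^3 + o^2 - o - 1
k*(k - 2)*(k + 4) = k^3 + 2*k^2 - 8*k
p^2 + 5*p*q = p*(p + 5*q)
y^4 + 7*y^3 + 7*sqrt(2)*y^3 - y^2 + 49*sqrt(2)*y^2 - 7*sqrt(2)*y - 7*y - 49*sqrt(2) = (y - 1)*(y + 1)*(y + 7)*(y + 7*sqrt(2))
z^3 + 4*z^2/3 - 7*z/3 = z*(z - 1)*(z + 7/3)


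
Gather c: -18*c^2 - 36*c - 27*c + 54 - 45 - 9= -18*c^2 - 63*c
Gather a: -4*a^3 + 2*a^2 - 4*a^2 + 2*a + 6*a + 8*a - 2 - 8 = -4*a^3 - 2*a^2 + 16*a - 10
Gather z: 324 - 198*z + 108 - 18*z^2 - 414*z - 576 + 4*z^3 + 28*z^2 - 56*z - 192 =4*z^3 + 10*z^2 - 668*z - 336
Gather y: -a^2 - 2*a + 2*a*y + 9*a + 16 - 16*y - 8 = -a^2 + 7*a + y*(2*a - 16) + 8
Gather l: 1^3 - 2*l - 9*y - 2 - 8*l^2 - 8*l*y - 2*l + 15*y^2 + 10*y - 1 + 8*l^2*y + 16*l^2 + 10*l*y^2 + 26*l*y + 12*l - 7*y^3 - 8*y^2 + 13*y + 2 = l^2*(8*y + 8) + l*(10*y^2 + 18*y + 8) - 7*y^3 + 7*y^2 + 14*y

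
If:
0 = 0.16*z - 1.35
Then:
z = 8.44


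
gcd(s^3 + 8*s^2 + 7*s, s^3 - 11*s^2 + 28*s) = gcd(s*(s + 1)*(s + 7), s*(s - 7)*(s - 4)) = s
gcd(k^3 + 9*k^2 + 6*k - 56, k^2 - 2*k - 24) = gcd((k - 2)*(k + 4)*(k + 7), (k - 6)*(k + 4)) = k + 4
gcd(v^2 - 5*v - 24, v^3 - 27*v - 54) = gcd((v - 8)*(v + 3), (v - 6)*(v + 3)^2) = v + 3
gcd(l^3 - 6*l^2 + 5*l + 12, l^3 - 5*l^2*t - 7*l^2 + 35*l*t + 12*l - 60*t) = l^2 - 7*l + 12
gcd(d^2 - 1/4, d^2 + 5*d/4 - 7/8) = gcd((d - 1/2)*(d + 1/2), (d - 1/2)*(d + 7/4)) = d - 1/2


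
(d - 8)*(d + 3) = d^2 - 5*d - 24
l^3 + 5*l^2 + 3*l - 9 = (l - 1)*(l + 3)^2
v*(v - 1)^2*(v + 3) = v^4 + v^3 - 5*v^2 + 3*v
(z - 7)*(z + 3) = z^2 - 4*z - 21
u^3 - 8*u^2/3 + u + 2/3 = (u - 2)*(u - 1)*(u + 1/3)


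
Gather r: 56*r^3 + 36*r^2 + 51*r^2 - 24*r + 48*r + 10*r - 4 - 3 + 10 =56*r^3 + 87*r^2 + 34*r + 3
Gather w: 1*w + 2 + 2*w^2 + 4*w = 2*w^2 + 5*w + 2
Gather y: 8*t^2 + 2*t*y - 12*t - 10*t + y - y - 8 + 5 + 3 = 8*t^2 + 2*t*y - 22*t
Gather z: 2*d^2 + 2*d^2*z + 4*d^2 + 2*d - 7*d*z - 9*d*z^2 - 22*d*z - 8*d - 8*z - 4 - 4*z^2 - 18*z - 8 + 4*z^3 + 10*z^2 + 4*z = 6*d^2 - 6*d + 4*z^3 + z^2*(6 - 9*d) + z*(2*d^2 - 29*d - 22) - 12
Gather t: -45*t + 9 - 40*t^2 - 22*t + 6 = -40*t^2 - 67*t + 15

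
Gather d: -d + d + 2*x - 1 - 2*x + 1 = 0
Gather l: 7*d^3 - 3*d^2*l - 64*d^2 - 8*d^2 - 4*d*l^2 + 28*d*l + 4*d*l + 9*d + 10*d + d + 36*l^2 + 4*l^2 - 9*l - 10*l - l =7*d^3 - 72*d^2 + 20*d + l^2*(40 - 4*d) + l*(-3*d^2 + 32*d - 20)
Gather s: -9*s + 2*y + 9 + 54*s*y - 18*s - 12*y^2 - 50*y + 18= s*(54*y - 27) - 12*y^2 - 48*y + 27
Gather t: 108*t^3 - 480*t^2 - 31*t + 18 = 108*t^3 - 480*t^2 - 31*t + 18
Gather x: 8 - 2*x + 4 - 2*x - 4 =8 - 4*x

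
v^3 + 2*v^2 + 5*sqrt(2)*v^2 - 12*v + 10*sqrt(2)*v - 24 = (v + 2)*(v - sqrt(2))*(v + 6*sqrt(2))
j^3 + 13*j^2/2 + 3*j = j*(j + 1/2)*(j + 6)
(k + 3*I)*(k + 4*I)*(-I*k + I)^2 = -k^4 + 2*k^3 - 7*I*k^3 + 11*k^2 + 14*I*k^2 - 24*k - 7*I*k + 12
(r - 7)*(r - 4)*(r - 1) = r^3 - 12*r^2 + 39*r - 28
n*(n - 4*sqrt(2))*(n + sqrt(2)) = n^3 - 3*sqrt(2)*n^2 - 8*n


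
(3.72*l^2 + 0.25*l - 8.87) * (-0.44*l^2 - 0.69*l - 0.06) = -1.6368*l^4 - 2.6768*l^3 + 3.5071*l^2 + 6.1053*l + 0.5322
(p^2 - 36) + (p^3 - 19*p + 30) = p^3 + p^2 - 19*p - 6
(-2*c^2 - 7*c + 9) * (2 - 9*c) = 18*c^3 + 59*c^2 - 95*c + 18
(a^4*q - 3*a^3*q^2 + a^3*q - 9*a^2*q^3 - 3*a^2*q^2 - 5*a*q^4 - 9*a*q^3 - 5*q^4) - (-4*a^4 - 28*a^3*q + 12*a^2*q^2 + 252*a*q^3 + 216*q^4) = a^4*q + 4*a^4 - 3*a^3*q^2 + 29*a^3*q - 9*a^2*q^3 - 15*a^2*q^2 - 5*a*q^4 - 261*a*q^3 - 221*q^4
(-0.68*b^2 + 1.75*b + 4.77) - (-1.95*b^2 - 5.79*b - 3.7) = 1.27*b^2 + 7.54*b + 8.47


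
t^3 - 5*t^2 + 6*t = t*(t - 3)*(t - 2)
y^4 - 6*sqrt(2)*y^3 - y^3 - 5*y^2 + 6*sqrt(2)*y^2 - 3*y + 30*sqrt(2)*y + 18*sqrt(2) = (y - 3)*(y + 1)^2*(y - 6*sqrt(2))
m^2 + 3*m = m*(m + 3)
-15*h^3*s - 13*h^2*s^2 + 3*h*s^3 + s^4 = s*(-3*h + s)*(h + s)*(5*h + s)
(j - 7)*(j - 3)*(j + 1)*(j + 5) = j^4 - 4*j^3 - 34*j^2 + 76*j + 105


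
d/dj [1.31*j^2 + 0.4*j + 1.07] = 2.62*j + 0.4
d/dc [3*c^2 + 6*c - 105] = 6*c + 6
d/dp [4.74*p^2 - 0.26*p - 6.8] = 9.48*p - 0.26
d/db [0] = 0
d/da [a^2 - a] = 2*a - 1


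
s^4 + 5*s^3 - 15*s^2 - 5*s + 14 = (s - 2)*(s - 1)*(s + 1)*(s + 7)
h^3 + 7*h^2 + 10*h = h*(h + 2)*(h + 5)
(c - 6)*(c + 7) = c^2 + c - 42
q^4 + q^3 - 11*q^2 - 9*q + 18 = (q - 3)*(q - 1)*(q + 2)*(q + 3)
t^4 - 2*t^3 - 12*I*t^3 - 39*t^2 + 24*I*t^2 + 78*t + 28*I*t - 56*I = (t - 2)*(t - 7*I)*(t - 4*I)*(t - I)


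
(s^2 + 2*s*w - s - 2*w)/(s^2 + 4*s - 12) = (s^2 + 2*s*w - s - 2*w)/(s^2 + 4*s - 12)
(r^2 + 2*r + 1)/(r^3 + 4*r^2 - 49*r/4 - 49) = 4*(r^2 + 2*r + 1)/(4*r^3 + 16*r^2 - 49*r - 196)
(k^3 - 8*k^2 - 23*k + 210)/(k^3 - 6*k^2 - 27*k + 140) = (k - 6)/(k - 4)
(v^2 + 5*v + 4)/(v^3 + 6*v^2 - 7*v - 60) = (v + 1)/(v^2 + 2*v - 15)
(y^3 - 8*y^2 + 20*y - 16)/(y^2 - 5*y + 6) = (y^2 - 6*y + 8)/(y - 3)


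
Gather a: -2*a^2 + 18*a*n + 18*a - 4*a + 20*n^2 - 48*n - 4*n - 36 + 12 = -2*a^2 + a*(18*n + 14) + 20*n^2 - 52*n - 24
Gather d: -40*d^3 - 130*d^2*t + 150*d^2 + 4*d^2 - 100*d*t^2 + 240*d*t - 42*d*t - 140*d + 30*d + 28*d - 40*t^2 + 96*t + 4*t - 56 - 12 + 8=-40*d^3 + d^2*(154 - 130*t) + d*(-100*t^2 + 198*t - 82) - 40*t^2 + 100*t - 60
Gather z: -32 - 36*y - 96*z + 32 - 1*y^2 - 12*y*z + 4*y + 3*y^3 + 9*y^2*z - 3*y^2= 3*y^3 - 4*y^2 - 32*y + z*(9*y^2 - 12*y - 96)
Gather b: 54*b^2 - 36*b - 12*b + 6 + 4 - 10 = 54*b^2 - 48*b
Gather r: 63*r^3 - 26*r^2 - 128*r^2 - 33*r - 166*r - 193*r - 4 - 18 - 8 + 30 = 63*r^3 - 154*r^2 - 392*r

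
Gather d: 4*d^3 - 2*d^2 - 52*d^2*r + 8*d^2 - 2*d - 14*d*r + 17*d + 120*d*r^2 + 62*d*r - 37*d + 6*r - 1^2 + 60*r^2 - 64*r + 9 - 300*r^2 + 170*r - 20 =4*d^3 + d^2*(6 - 52*r) + d*(120*r^2 + 48*r - 22) - 240*r^2 + 112*r - 12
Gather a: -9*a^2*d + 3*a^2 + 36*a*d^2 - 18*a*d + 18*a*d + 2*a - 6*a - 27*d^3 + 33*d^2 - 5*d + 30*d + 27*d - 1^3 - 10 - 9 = a^2*(3 - 9*d) + a*(36*d^2 - 4) - 27*d^3 + 33*d^2 + 52*d - 20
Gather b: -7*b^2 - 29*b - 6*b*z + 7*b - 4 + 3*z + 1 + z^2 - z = -7*b^2 + b*(-6*z - 22) + z^2 + 2*z - 3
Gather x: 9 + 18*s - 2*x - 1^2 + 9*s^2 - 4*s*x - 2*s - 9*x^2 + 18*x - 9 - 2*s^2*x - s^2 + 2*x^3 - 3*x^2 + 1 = 8*s^2 + 16*s + 2*x^3 - 12*x^2 + x*(-2*s^2 - 4*s + 16)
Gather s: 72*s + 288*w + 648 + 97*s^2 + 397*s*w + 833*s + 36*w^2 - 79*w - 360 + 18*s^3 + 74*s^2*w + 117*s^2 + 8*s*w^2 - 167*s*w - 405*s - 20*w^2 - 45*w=18*s^3 + s^2*(74*w + 214) + s*(8*w^2 + 230*w + 500) + 16*w^2 + 164*w + 288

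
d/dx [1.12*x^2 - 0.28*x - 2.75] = 2.24*x - 0.28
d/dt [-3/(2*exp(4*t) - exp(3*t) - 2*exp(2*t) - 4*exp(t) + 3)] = (24*exp(3*t) - 9*exp(2*t) - 12*exp(t) - 12)*exp(t)/(-2*exp(4*t) + exp(3*t) + 2*exp(2*t) + 4*exp(t) - 3)^2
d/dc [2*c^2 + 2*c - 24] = 4*c + 2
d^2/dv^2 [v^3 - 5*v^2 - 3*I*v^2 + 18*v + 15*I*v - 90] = 6*v - 10 - 6*I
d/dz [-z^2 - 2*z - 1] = -2*z - 2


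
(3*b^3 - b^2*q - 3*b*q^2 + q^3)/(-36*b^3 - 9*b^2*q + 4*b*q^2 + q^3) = (-b^2 + q^2)/(12*b^2 + 7*b*q + q^2)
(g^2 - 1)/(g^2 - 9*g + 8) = (g + 1)/(g - 8)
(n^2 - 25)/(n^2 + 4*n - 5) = (n - 5)/(n - 1)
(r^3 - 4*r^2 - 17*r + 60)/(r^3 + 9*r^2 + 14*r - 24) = (r^2 - 8*r + 15)/(r^2 + 5*r - 6)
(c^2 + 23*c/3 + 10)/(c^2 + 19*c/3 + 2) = (3*c + 5)/(3*c + 1)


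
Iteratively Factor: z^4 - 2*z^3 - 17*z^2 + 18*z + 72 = (z + 3)*(z^3 - 5*z^2 - 2*z + 24) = (z - 4)*(z + 3)*(z^2 - z - 6) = (z - 4)*(z - 3)*(z + 3)*(z + 2)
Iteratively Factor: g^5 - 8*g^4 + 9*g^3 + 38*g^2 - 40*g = (g - 5)*(g^4 - 3*g^3 - 6*g^2 + 8*g) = (g - 5)*(g - 1)*(g^3 - 2*g^2 - 8*g) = (g - 5)*(g - 4)*(g - 1)*(g^2 + 2*g) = (g - 5)*(g - 4)*(g - 1)*(g + 2)*(g)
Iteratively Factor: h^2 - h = (h)*(h - 1)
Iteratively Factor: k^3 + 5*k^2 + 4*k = (k + 1)*(k^2 + 4*k) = k*(k + 1)*(k + 4)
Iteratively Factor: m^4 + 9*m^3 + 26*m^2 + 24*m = (m + 2)*(m^3 + 7*m^2 + 12*m) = m*(m + 2)*(m^2 + 7*m + 12) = m*(m + 2)*(m + 3)*(m + 4)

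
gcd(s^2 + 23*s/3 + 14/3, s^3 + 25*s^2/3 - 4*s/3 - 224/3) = s + 7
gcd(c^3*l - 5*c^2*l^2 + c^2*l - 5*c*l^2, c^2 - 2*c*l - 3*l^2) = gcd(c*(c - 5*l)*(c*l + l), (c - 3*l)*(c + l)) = 1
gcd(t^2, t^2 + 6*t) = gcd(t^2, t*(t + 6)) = t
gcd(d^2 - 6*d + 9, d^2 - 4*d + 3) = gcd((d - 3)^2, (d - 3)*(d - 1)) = d - 3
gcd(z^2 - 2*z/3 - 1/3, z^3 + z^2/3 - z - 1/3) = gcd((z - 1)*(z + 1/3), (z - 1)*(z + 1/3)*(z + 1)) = z^2 - 2*z/3 - 1/3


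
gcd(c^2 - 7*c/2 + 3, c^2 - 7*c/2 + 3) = c^2 - 7*c/2 + 3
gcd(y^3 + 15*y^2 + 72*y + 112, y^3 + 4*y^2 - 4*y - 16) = y + 4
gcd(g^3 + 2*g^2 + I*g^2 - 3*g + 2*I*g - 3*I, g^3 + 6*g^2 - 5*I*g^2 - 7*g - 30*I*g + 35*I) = g - 1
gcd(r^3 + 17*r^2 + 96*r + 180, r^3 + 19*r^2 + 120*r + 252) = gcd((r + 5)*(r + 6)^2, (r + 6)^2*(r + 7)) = r^2 + 12*r + 36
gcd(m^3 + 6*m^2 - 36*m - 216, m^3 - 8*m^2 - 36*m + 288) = m^2 - 36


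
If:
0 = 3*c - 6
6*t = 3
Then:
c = 2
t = 1/2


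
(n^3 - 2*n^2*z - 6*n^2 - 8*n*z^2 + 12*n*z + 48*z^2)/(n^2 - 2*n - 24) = (n^2 - 2*n*z - 8*z^2)/(n + 4)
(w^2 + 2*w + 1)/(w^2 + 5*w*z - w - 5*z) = (w^2 + 2*w + 1)/(w^2 + 5*w*z - w - 5*z)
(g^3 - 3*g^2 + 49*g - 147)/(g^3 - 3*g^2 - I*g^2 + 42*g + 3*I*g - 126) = (g + 7*I)/(g + 6*I)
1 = 1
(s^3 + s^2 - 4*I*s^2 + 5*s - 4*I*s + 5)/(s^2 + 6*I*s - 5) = (s^2 + s*(1 - 5*I) - 5*I)/(s + 5*I)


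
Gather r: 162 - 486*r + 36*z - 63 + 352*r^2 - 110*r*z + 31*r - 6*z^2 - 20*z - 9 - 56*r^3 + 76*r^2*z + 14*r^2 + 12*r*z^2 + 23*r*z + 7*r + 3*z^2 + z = -56*r^3 + r^2*(76*z + 366) + r*(12*z^2 - 87*z - 448) - 3*z^2 + 17*z + 90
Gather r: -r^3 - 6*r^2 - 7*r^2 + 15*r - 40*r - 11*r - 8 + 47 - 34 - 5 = -r^3 - 13*r^2 - 36*r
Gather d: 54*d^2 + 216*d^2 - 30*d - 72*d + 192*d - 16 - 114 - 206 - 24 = 270*d^2 + 90*d - 360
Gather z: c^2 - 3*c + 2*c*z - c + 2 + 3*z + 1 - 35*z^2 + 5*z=c^2 - 4*c - 35*z^2 + z*(2*c + 8) + 3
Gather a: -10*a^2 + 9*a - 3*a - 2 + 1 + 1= -10*a^2 + 6*a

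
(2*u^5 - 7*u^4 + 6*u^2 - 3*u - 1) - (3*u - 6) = 2*u^5 - 7*u^4 + 6*u^2 - 6*u + 5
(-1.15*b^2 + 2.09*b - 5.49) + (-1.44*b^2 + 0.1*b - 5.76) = -2.59*b^2 + 2.19*b - 11.25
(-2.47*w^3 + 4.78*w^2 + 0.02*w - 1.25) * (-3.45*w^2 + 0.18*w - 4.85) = 8.5215*w^5 - 16.9356*w^4 + 12.7709*w^3 - 18.8669*w^2 - 0.322*w + 6.0625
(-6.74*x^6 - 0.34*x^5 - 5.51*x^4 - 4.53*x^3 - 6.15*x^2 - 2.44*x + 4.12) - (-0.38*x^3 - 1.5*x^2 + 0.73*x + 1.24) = -6.74*x^6 - 0.34*x^5 - 5.51*x^4 - 4.15*x^3 - 4.65*x^2 - 3.17*x + 2.88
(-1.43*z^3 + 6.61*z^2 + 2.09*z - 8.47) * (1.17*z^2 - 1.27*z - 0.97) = -1.6731*z^5 + 9.5498*z^4 - 4.5623*z^3 - 18.9759*z^2 + 8.7296*z + 8.2159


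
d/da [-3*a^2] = -6*a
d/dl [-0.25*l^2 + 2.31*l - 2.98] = 2.31 - 0.5*l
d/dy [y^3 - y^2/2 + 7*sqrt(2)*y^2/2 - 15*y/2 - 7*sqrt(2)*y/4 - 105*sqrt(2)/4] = 3*y^2 - y + 7*sqrt(2)*y - 15/2 - 7*sqrt(2)/4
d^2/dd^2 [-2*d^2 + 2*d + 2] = -4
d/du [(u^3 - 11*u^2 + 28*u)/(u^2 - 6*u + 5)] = (u^4 - 12*u^3 + 53*u^2 - 110*u + 140)/(u^4 - 12*u^3 + 46*u^2 - 60*u + 25)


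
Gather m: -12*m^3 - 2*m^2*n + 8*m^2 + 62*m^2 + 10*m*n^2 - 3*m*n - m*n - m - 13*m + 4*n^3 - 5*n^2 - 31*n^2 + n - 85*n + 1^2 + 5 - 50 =-12*m^3 + m^2*(70 - 2*n) + m*(10*n^2 - 4*n - 14) + 4*n^3 - 36*n^2 - 84*n - 44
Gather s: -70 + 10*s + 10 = 10*s - 60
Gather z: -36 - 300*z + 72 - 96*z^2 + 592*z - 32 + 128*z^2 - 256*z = 32*z^2 + 36*z + 4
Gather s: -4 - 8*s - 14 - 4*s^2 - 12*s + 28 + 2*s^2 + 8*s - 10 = -2*s^2 - 12*s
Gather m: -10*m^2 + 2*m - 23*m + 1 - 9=-10*m^2 - 21*m - 8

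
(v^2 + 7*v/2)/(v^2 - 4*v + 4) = v*(2*v + 7)/(2*(v^2 - 4*v + 4))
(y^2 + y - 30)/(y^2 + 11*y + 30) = (y - 5)/(y + 5)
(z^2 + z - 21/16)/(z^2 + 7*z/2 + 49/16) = (4*z - 3)/(4*z + 7)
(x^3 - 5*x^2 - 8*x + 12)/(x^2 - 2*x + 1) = (x^2 - 4*x - 12)/(x - 1)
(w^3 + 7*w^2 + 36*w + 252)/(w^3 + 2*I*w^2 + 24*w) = (w^2 + w*(7 - 6*I) - 42*I)/(w*(w - 4*I))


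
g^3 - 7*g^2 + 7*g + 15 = (g - 5)*(g - 3)*(g + 1)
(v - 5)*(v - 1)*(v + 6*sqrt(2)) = v^3 - 6*v^2 + 6*sqrt(2)*v^2 - 36*sqrt(2)*v + 5*v + 30*sqrt(2)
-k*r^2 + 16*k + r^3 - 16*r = (-k + r)*(r - 4)*(r + 4)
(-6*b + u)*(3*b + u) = -18*b^2 - 3*b*u + u^2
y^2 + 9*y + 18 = (y + 3)*(y + 6)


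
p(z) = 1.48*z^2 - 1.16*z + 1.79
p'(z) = 2.96*z - 1.16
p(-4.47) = 36.55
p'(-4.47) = -14.39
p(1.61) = 3.76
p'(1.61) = 3.61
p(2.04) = 5.58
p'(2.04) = 4.88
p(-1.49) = 6.80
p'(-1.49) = -5.57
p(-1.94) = 9.61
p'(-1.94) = -6.90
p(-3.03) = 18.89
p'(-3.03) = -10.13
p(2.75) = 9.79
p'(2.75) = 6.98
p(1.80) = 4.50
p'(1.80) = 4.17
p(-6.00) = 62.03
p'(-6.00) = -18.92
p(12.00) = 200.99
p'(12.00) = 34.36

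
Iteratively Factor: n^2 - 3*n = (n)*(n - 3)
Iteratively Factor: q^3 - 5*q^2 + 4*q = (q - 1)*(q^2 - 4*q) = q*(q - 1)*(q - 4)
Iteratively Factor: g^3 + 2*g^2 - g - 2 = (g - 1)*(g^2 + 3*g + 2) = (g - 1)*(g + 1)*(g + 2)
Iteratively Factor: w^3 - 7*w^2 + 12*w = (w - 4)*(w^2 - 3*w) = (w - 4)*(w - 3)*(w)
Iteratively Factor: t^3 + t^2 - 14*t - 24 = (t + 2)*(t^2 - t - 12) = (t + 2)*(t + 3)*(t - 4)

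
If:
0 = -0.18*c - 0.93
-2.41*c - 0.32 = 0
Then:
No Solution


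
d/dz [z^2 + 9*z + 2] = 2*z + 9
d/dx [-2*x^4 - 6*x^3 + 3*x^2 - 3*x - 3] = -8*x^3 - 18*x^2 + 6*x - 3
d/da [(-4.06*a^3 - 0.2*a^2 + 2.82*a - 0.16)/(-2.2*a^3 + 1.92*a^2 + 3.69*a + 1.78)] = (3.5527136788005e-15*a^5 - 8.2352*a^4 - 17.5548*a^3 - 28.8888*a^2 - 0.0975999999999999*a + 5.61)/(4.84*a^6 - 8.448*a^5 - 12.5496*a^4 + 6.3376*a^3 + 20.4513*a^2 + 13.1364*a + 3.1684)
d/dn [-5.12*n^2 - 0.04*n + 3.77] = -10.24*n - 0.04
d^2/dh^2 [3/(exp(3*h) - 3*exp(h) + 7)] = 9*((1 - 3*exp(2*h))*(exp(3*h) - 3*exp(h) + 7) + 6*(1 - exp(2*h))^2*exp(h))*exp(h)/(exp(3*h) - 3*exp(h) + 7)^3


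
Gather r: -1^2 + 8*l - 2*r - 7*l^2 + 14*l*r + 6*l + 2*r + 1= -7*l^2 + 14*l*r + 14*l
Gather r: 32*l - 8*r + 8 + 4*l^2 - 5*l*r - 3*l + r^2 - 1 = 4*l^2 + 29*l + r^2 + r*(-5*l - 8) + 7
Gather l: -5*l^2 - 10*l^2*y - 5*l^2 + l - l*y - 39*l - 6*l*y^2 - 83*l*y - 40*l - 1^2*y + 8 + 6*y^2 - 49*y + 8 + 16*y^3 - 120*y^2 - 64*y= l^2*(-10*y - 10) + l*(-6*y^2 - 84*y - 78) + 16*y^3 - 114*y^2 - 114*y + 16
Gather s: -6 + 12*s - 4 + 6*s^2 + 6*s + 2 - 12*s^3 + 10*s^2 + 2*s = -12*s^3 + 16*s^2 + 20*s - 8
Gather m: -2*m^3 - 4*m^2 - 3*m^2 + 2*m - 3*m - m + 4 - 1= -2*m^3 - 7*m^2 - 2*m + 3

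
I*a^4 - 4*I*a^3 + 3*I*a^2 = a^2*(a - 3)*(I*a - I)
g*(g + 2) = g^2 + 2*g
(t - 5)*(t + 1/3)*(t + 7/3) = t^3 - 7*t^2/3 - 113*t/9 - 35/9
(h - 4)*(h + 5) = h^2 + h - 20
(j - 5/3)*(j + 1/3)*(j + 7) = j^3 + 17*j^2/3 - 89*j/9 - 35/9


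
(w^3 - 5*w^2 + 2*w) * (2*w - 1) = 2*w^4 - 11*w^3 + 9*w^2 - 2*w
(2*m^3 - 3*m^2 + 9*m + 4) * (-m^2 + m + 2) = -2*m^5 + 5*m^4 - 8*m^3 - m^2 + 22*m + 8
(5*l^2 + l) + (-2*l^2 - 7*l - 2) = 3*l^2 - 6*l - 2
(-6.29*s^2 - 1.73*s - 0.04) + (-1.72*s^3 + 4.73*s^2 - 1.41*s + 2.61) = -1.72*s^3 - 1.56*s^2 - 3.14*s + 2.57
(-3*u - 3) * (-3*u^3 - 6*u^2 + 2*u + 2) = 9*u^4 + 27*u^3 + 12*u^2 - 12*u - 6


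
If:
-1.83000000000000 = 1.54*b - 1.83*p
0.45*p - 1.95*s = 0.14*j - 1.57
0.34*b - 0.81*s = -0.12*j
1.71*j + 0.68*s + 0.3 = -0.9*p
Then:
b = 11.95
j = -7.54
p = 11.06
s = 3.90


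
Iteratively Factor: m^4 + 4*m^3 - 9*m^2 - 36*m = (m)*(m^3 + 4*m^2 - 9*m - 36) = m*(m + 4)*(m^2 - 9) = m*(m - 3)*(m + 4)*(m + 3)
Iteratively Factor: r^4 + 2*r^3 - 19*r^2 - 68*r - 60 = (r - 5)*(r^3 + 7*r^2 + 16*r + 12) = (r - 5)*(r + 2)*(r^2 + 5*r + 6) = (r - 5)*(r + 2)^2*(r + 3)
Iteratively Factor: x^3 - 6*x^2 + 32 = (x - 4)*(x^2 - 2*x - 8) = (x - 4)^2*(x + 2)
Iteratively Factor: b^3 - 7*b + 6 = (b - 1)*(b^2 + b - 6) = (b - 1)*(b + 3)*(b - 2)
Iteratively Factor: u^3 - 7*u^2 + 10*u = (u - 2)*(u^2 - 5*u) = u*(u - 2)*(u - 5)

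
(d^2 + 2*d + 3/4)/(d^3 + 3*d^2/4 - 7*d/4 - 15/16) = 4/(4*d - 5)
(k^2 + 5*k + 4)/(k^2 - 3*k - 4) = (k + 4)/(k - 4)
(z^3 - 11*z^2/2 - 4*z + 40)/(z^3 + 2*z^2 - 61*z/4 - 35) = 2*(z - 4)/(2*z + 7)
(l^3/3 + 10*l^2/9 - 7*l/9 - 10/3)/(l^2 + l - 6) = (3*l^2 + l - 10)/(9*(l - 2))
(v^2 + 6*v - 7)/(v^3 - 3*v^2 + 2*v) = (v + 7)/(v*(v - 2))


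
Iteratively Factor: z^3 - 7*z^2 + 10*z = (z)*(z^2 - 7*z + 10) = z*(z - 2)*(z - 5)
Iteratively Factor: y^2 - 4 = (y - 2)*(y + 2)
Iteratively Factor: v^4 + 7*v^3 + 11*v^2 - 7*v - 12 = (v + 3)*(v^3 + 4*v^2 - v - 4) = (v - 1)*(v + 3)*(v^2 + 5*v + 4) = (v - 1)*(v + 1)*(v + 3)*(v + 4)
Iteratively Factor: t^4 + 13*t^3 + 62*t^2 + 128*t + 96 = (t + 4)*(t^3 + 9*t^2 + 26*t + 24) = (t + 2)*(t + 4)*(t^2 + 7*t + 12) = (t + 2)*(t + 4)^2*(t + 3)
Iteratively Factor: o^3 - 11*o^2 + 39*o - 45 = (o - 3)*(o^2 - 8*o + 15) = (o - 3)^2*(o - 5)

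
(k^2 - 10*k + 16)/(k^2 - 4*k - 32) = (k - 2)/(k + 4)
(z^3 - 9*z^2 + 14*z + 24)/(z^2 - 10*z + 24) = z + 1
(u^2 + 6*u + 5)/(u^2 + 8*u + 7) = (u + 5)/(u + 7)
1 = 1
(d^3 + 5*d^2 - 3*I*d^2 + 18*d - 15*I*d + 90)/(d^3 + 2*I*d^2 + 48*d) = (d^2 + d*(5 + 3*I) + 15*I)/(d*(d + 8*I))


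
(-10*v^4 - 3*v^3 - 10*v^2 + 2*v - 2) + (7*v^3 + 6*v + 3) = -10*v^4 + 4*v^3 - 10*v^2 + 8*v + 1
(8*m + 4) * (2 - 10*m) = -80*m^2 - 24*m + 8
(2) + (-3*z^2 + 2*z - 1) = -3*z^2 + 2*z + 1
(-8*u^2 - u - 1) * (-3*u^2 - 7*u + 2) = 24*u^4 + 59*u^3 - 6*u^2 + 5*u - 2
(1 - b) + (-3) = -b - 2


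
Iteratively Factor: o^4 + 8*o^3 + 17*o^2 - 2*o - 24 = (o + 3)*(o^3 + 5*o^2 + 2*o - 8) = (o + 2)*(o + 3)*(o^2 + 3*o - 4) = (o + 2)*(o + 3)*(o + 4)*(o - 1)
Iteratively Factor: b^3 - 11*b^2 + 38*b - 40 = (b - 4)*(b^2 - 7*b + 10) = (b - 5)*(b - 4)*(b - 2)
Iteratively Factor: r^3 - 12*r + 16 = (r - 2)*(r^2 + 2*r - 8) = (r - 2)^2*(r + 4)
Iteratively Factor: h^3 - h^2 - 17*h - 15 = (h + 1)*(h^2 - 2*h - 15) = (h - 5)*(h + 1)*(h + 3)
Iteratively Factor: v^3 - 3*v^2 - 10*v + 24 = (v + 3)*(v^2 - 6*v + 8) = (v - 2)*(v + 3)*(v - 4)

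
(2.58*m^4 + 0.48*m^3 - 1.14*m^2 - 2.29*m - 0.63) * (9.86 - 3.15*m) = -8.127*m^5 + 23.9268*m^4 + 8.3238*m^3 - 4.0269*m^2 - 20.5949*m - 6.2118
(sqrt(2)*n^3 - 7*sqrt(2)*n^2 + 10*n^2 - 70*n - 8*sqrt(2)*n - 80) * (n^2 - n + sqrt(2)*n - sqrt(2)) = sqrt(2)*n^5 - 8*sqrt(2)*n^4 + 12*n^4 - 96*n^3 + 9*sqrt(2)*n^3 - 72*sqrt(2)*n^2 - 12*n^2 - 10*sqrt(2)*n + 96*n + 80*sqrt(2)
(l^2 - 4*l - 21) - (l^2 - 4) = -4*l - 17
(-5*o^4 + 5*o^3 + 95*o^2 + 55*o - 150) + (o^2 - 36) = -5*o^4 + 5*o^3 + 96*o^2 + 55*o - 186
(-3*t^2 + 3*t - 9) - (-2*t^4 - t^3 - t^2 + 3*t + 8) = 2*t^4 + t^3 - 2*t^2 - 17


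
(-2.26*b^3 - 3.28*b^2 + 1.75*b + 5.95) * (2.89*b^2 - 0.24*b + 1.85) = -6.5314*b^5 - 8.9368*b^4 + 1.6637*b^3 + 10.7075*b^2 + 1.8095*b + 11.0075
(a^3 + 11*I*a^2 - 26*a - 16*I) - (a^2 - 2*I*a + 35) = a^3 - a^2 + 11*I*a^2 - 26*a + 2*I*a - 35 - 16*I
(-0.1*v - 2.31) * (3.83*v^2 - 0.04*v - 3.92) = -0.383*v^3 - 8.8433*v^2 + 0.4844*v + 9.0552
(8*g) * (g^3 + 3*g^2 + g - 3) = 8*g^4 + 24*g^3 + 8*g^2 - 24*g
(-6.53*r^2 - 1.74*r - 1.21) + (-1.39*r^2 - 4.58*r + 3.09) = -7.92*r^2 - 6.32*r + 1.88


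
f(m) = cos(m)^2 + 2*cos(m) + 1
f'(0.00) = 0.00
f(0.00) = 4.00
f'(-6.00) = -1.10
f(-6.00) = 3.84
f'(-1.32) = 2.42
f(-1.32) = 1.56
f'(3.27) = 0.00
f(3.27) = 0.00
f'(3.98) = 0.49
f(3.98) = 0.11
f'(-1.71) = 1.71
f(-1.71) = 0.74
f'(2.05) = -0.96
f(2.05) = 0.29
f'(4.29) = 1.08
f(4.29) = 0.35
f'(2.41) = -0.34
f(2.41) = 0.07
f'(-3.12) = 0.00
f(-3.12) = 0.00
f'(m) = -2*sin(m)*cos(m) - 2*sin(m)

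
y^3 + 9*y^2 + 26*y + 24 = (y + 2)*(y + 3)*(y + 4)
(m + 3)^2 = m^2 + 6*m + 9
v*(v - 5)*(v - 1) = v^3 - 6*v^2 + 5*v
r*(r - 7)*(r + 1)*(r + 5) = r^4 - r^3 - 37*r^2 - 35*r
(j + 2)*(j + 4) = j^2 + 6*j + 8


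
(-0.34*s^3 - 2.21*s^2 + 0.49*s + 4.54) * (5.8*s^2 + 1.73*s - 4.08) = -1.972*s^5 - 13.4062*s^4 + 0.4059*s^3 + 36.1965*s^2 + 5.855*s - 18.5232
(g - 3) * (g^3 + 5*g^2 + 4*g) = g^4 + 2*g^3 - 11*g^2 - 12*g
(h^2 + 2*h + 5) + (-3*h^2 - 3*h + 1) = -2*h^2 - h + 6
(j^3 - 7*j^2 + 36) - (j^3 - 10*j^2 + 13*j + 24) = 3*j^2 - 13*j + 12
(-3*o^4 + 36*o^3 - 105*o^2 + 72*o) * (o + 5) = -3*o^5 + 21*o^4 + 75*o^3 - 453*o^2 + 360*o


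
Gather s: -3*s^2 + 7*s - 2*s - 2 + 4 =-3*s^2 + 5*s + 2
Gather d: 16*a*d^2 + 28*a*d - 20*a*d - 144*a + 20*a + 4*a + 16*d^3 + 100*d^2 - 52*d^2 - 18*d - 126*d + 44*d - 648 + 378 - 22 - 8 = -120*a + 16*d^3 + d^2*(16*a + 48) + d*(8*a - 100) - 300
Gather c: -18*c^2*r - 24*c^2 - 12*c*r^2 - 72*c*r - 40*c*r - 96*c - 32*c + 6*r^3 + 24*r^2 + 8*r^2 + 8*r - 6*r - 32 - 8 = c^2*(-18*r - 24) + c*(-12*r^2 - 112*r - 128) + 6*r^3 + 32*r^2 + 2*r - 40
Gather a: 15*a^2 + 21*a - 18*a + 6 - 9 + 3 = 15*a^2 + 3*a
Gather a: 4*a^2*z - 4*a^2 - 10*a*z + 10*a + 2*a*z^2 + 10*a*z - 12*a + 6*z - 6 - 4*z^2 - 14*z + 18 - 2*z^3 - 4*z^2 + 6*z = a^2*(4*z - 4) + a*(2*z^2 - 2) - 2*z^3 - 8*z^2 - 2*z + 12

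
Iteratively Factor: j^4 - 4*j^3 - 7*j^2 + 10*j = (j - 1)*(j^3 - 3*j^2 - 10*j) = (j - 1)*(j + 2)*(j^2 - 5*j) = j*(j - 1)*(j + 2)*(j - 5)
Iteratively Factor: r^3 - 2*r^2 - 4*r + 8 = (r + 2)*(r^2 - 4*r + 4) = (r - 2)*(r + 2)*(r - 2)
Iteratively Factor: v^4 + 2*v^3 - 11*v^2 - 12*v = (v + 1)*(v^3 + v^2 - 12*v) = (v - 3)*(v + 1)*(v^2 + 4*v) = (v - 3)*(v + 1)*(v + 4)*(v)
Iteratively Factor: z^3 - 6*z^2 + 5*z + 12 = (z + 1)*(z^2 - 7*z + 12) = (z - 3)*(z + 1)*(z - 4)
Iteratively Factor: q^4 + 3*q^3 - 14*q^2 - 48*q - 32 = (q + 4)*(q^3 - q^2 - 10*q - 8) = (q + 1)*(q + 4)*(q^2 - 2*q - 8) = (q + 1)*(q + 2)*(q + 4)*(q - 4)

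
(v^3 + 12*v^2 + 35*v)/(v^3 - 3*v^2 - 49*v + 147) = v*(v + 5)/(v^2 - 10*v + 21)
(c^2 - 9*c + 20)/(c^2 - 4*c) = (c - 5)/c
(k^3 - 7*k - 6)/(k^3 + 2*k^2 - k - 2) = (k - 3)/(k - 1)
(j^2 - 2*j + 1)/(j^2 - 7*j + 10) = (j^2 - 2*j + 1)/(j^2 - 7*j + 10)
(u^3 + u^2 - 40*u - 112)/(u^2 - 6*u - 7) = (u^2 + 8*u + 16)/(u + 1)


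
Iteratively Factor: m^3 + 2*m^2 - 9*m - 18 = (m - 3)*(m^2 + 5*m + 6) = (m - 3)*(m + 3)*(m + 2)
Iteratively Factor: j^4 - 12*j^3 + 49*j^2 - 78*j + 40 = (j - 2)*(j^3 - 10*j^2 + 29*j - 20) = (j - 4)*(j - 2)*(j^2 - 6*j + 5) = (j - 4)*(j - 2)*(j - 1)*(j - 5)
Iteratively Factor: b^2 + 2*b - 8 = (b + 4)*(b - 2)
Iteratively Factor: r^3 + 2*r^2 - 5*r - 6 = (r + 1)*(r^2 + r - 6) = (r + 1)*(r + 3)*(r - 2)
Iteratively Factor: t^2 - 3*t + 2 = (t - 1)*(t - 2)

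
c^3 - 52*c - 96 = (c - 8)*(c + 2)*(c + 6)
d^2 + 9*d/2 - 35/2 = (d - 5/2)*(d + 7)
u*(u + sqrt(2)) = u^2 + sqrt(2)*u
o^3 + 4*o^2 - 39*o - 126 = (o - 6)*(o + 3)*(o + 7)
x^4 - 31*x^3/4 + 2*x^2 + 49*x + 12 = (x - 6)*(x - 4)*(x + 1/4)*(x + 2)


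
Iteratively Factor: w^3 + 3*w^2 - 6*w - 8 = (w - 2)*(w^2 + 5*w + 4) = (w - 2)*(w + 1)*(w + 4)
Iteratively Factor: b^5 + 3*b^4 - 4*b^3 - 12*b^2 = (b)*(b^4 + 3*b^3 - 4*b^2 - 12*b) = b*(b + 3)*(b^3 - 4*b) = b*(b - 2)*(b + 3)*(b^2 + 2*b) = b*(b - 2)*(b + 2)*(b + 3)*(b)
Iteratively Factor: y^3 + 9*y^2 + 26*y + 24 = (y + 2)*(y^2 + 7*y + 12) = (y + 2)*(y + 4)*(y + 3)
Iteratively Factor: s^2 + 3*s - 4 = (s - 1)*(s + 4)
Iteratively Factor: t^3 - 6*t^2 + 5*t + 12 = (t - 4)*(t^2 - 2*t - 3) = (t - 4)*(t + 1)*(t - 3)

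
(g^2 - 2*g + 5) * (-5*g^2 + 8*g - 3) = -5*g^4 + 18*g^3 - 44*g^2 + 46*g - 15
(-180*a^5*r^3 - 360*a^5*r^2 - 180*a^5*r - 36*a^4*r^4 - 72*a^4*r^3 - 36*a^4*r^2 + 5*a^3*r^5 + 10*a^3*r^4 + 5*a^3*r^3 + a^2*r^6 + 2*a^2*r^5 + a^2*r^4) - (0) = -180*a^5*r^3 - 360*a^5*r^2 - 180*a^5*r - 36*a^4*r^4 - 72*a^4*r^3 - 36*a^4*r^2 + 5*a^3*r^5 + 10*a^3*r^4 + 5*a^3*r^3 + a^2*r^6 + 2*a^2*r^5 + a^2*r^4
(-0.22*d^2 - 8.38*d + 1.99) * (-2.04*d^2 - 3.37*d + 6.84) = 0.4488*d^4 + 17.8366*d^3 + 22.6762*d^2 - 64.0255*d + 13.6116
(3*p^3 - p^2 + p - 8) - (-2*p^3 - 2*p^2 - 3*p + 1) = 5*p^3 + p^2 + 4*p - 9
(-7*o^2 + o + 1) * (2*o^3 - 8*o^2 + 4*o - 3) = -14*o^5 + 58*o^4 - 34*o^3 + 17*o^2 + o - 3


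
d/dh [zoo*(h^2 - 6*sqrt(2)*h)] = zoo*(h + 1)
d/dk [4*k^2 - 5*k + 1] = 8*k - 5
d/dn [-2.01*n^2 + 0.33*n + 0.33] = 0.33 - 4.02*n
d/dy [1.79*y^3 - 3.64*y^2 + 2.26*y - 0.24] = 5.37*y^2 - 7.28*y + 2.26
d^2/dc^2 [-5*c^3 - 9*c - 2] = -30*c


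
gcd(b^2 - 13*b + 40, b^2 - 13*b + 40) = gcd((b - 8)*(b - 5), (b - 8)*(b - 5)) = b^2 - 13*b + 40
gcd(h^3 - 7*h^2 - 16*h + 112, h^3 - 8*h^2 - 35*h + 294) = h - 7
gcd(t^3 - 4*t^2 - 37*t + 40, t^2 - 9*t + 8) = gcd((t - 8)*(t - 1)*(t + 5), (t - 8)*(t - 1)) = t^2 - 9*t + 8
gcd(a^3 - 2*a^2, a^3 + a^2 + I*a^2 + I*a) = a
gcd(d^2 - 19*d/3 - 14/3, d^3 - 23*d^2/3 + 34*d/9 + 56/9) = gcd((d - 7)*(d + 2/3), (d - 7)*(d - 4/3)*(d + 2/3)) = d^2 - 19*d/3 - 14/3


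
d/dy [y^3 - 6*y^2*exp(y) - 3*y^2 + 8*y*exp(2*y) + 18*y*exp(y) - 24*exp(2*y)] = -6*y^2*exp(y) + 3*y^2 + 16*y*exp(2*y) + 6*y*exp(y) - 6*y - 40*exp(2*y) + 18*exp(y)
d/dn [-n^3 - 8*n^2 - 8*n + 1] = -3*n^2 - 16*n - 8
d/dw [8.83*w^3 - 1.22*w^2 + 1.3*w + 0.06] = 26.49*w^2 - 2.44*w + 1.3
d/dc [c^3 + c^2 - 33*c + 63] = 3*c^2 + 2*c - 33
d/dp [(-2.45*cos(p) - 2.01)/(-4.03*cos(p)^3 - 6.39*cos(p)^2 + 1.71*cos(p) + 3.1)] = (19.747*cos(p)^3 + 39.9564*cos(p)^2 + 25.6878*cos(p) + 4.1579)*sin(p)/(16.2409*cos(p)^6 + 51.5034*cos(p)^5 + 27.0495*cos(p)^4 - 46.8398*cos(p)^3 - 36.6939*cos(p)^2 + 10.602*cos(p) + 9.61)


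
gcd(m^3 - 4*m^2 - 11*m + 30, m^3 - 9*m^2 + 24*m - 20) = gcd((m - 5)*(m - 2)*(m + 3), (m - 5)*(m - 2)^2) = m^2 - 7*m + 10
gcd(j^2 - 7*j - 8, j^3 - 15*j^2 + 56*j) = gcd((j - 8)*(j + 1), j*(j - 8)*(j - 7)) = j - 8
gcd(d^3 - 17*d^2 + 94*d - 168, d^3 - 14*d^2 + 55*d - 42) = d^2 - 13*d + 42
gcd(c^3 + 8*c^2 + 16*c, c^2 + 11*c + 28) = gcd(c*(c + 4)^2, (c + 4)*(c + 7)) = c + 4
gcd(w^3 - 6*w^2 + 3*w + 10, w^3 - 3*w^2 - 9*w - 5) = w^2 - 4*w - 5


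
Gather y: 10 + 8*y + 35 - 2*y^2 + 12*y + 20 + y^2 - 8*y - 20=-y^2 + 12*y + 45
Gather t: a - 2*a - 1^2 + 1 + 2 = 2 - a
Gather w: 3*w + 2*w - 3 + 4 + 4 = 5*w + 5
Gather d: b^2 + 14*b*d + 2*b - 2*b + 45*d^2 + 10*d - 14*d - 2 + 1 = b^2 + 45*d^2 + d*(14*b - 4) - 1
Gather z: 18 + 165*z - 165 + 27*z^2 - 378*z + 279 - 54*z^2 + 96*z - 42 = -27*z^2 - 117*z + 90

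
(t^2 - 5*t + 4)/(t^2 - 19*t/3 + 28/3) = 3*(t - 1)/(3*t - 7)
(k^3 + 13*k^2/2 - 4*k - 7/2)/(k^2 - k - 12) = (-k^3 - 13*k^2/2 + 4*k + 7/2)/(-k^2 + k + 12)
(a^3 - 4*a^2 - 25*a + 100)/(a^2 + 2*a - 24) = (a^2 - 25)/(a + 6)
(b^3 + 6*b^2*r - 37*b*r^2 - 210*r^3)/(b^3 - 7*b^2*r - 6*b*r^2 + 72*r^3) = (-b^2 - 12*b*r - 35*r^2)/(-b^2 + b*r + 12*r^2)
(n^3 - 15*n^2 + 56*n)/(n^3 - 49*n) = (n - 8)/(n + 7)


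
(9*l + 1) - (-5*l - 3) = 14*l + 4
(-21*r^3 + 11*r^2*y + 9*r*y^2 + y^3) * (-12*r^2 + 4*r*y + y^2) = 252*r^5 - 216*r^4*y - 85*r^3*y^2 + 35*r^2*y^3 + 13*r*y^4 + y^5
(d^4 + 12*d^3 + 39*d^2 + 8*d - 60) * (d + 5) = d^5 + 17*d^4 + 99*d^3 + 203*d^2 - 20*d - 300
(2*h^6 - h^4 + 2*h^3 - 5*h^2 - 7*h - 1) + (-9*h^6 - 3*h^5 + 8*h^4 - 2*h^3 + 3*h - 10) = -7*h^6 - 3*h^5 + 7*h^4 - 5*h^2 - 4*h - 11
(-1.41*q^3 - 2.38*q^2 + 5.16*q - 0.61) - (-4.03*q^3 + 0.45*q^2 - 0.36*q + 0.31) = 2.62*q^3 - 2.83*q^2 + 5.52*q - 0.92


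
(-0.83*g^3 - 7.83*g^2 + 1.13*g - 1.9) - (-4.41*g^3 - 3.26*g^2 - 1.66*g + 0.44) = 3.58*g^3 - 4.57*g^2 + 2.79*g - 2.34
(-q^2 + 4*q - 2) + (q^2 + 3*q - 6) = 7*q - 8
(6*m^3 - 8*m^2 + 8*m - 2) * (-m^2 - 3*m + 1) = -6*m^5 - 10*m^4 + 22*m^3 - 30*m^2 + 14*m - 2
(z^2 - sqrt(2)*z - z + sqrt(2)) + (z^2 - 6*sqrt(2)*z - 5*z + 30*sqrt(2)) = 2*z^2 - 7*sqrt(2)*z - 6*z + 31*sqrt(2)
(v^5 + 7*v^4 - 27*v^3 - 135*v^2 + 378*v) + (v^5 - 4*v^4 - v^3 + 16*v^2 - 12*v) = 2*v^5 + 3*v^4 - 28*v^3 - 119*v^2 + 366*v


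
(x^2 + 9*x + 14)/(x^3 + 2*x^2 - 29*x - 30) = (x^2 + 9*x + 14)/(x^3 + 2*x^2 - 29*x - 30)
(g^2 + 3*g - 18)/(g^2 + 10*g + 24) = (g - 3)/(g + 4)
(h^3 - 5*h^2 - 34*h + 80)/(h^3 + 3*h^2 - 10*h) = (h - 8)/h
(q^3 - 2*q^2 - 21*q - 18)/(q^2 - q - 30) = (q^2 + 4*q + 3)/(q + 5)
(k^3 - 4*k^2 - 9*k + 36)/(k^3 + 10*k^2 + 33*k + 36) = (k^2 - 7*k + 12)/(k^2 + 7*k + 12)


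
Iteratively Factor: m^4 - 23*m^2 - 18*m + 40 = (m + 2)*(m^3 - 2*m^2 - 19*m + 20) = (m - 1)*(m + 2)*(m^2 - m - 20) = (m - 5)*(m - 1)*(m + 2)*(m + 4)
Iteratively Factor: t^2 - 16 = (t + 4)*(t - 4)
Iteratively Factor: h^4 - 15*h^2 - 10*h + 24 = (h + 2)*(h^3 - 2*h^2 - 11*h + 12) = (h - 4)*(h + 2)*(h^2 + 2*h - 3) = (h - 4)*(h + 2)*(h + 3)*(h - 1)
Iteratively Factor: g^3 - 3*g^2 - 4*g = (g - 4)*(g^2 + g) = (g - 4)*(g + 1)*(g)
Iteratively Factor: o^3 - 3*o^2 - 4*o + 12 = (o - 3)*(o^2 - 4) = (o - 3)*(o - 2)*(o + 2)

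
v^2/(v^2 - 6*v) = v/(v - 6)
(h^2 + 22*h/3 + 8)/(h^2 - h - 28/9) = 3*(h + 6)/(3*h - 7)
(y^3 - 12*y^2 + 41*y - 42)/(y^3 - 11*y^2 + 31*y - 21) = (y - 2)/(y - 1)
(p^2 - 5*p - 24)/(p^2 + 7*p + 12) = (p - 8)/(p + 4)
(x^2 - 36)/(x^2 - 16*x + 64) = (x^2 - 36)/(x^2 - 16*x + 64)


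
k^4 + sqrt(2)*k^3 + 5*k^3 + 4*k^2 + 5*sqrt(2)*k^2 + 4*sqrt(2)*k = k*(k + 1)*(k + 4)*(k + sqrt(2))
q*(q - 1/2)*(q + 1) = q^3 + q^2/2 - q/2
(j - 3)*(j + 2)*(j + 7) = j^3 + 6*j^2 - 13*j - 42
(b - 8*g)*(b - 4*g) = b^2 - 12*b*g + 32*g^2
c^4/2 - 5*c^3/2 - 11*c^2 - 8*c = c*(c/2 + 1/2)*(c - 8)*(c + 2)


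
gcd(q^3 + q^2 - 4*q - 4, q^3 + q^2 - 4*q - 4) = q^3 + q^2 - 4*q - 4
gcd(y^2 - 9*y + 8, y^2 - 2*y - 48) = y - 8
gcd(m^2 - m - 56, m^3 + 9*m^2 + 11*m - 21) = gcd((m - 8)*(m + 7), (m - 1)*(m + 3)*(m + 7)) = m + 7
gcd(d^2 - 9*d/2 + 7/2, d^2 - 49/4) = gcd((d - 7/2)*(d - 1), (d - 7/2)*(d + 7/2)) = d - 7/2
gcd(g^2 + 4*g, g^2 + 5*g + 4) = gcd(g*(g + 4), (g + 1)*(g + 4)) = g + 4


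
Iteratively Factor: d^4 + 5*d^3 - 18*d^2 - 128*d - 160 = (d - 5)*(d^3 + 10*d^2 + 32*d + 32) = (d - 5)*(d + 2)*(d^2 + 8*d + 16) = (d - 5)*(d + 2)*(d + 4)*(d + 4)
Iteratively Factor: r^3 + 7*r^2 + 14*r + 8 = (r + 1)*(r^2 + 6*r + 8) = (r + 1)*(r + 2)*(r + 4)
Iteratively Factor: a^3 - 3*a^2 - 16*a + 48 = (a - 3)*(a^2 - 16) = (a - 4)*(a - 3)*(a + 4)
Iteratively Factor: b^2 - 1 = (b - 1)*(b + 1)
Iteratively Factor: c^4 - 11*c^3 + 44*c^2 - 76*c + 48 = (c - 2)*(c^3 - 9*c^2 + 26*c - 24) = (c - 4)*(c - 2)*(c^2 - 5*c + 6) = (c - 4)*(c - 3)*(c - 2)*(c - 2)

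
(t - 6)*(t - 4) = t^2 - 10*t + 24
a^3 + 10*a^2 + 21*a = a*(a + 3)*(a + 7)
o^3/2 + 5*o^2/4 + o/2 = o*(o/2 + 1)*(o + 1/2)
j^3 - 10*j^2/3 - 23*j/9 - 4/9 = (j - 4)*(j + 1/3)^2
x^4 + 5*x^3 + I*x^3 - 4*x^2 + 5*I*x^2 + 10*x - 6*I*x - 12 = (x - 1)*(x + 6)*(x - I)*(x + 2*I)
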